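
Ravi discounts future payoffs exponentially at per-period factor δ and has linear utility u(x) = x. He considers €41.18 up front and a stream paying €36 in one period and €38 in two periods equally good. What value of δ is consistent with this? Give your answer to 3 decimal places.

Equating present values: 41.18 = 36δ + 38δ².
So 38δ² + 36δ − 41.18 = 0.
δ = (−36 + √(36² + 4·38·41.18)) / (2·38) = (−36 + √7555.36) / 76 ≈ 0.670.

δ ≈ 0.670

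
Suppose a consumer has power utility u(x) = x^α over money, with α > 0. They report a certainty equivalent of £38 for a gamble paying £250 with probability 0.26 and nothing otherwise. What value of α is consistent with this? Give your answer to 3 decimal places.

α ≈ 0.715

The lottery's expected utility is 0.26·u(250) + 0.74·u(0) = 0.26·250^α (since u(0) = 0 for α > 0).
Equating: 38^α = 0.26·250^α, i.e. 0.1520^α = 0.26.
Taking logs: α·ln(38/250) = ln(0.26), so α = -1.347074 / -1.883875 ≈ 0.715.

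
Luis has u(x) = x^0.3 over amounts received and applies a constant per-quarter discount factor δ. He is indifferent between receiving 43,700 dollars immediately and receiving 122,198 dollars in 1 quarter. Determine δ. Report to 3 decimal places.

δ ≈ 0.735

Indifference means u(43700) = δ · u(122198), so δ = u(43700)/u(122198).
Since u(x) = x^0.3, δ = (43700/122198)^0.3 = 0.35762^0.3 = 0.73456.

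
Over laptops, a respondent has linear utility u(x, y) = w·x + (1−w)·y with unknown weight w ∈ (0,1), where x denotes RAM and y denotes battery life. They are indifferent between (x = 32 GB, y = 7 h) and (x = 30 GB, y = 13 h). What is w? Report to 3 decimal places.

w = 0.750

Equating utilities: w·32 + (1−w)·7 = w·30 + (1−w)·13.
Rearranging, 2·w − 6·(1−w) = 0.
Hence w = 6/(2+6) = 6/8 = 0.750.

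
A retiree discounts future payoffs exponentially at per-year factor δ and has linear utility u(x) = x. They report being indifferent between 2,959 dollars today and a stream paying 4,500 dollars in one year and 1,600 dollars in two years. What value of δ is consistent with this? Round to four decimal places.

Present value of the stream is 4500·δ + 1600·δ². Indifference gives 4500δ + 1600δ² = 2959.
So 1600δ² + 4500δ − 2959 = 0.
The positive root is δ = [−4500 + √(4500² + 4·1600·2959)] / (2·1600) = (−4500 + 6260.000)/3200 ≈ 0.5500.

δ ≈ 0.5500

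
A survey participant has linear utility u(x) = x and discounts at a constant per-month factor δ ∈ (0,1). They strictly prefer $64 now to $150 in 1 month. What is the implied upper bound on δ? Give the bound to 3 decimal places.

δ < 0.427

Comparing present values: 64 > δ·150.
So δ < 64/150 = 0.42667.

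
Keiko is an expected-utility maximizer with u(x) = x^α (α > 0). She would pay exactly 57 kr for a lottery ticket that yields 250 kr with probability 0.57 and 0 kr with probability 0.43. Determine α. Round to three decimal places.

α ≈ 0.380

The lottery's expected utility is 0.57·u(250) + 0.43·u(0) = 0.57·250^α (since u(0) = 0 for α > 0).
Setting u(57) equal to that: 57^α = 0.57·250^α ⇒ (57/250)^α = 0.57.
Taking logs: α·ln(57/250) = ln(0.57), so α = -0.562119 / -1.478410 ≈ 0.380.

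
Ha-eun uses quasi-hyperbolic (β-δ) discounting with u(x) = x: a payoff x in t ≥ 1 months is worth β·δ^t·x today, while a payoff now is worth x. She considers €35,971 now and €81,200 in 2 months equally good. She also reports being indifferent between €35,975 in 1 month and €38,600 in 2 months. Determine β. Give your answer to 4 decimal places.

β ≈ 0.5100

Both payoffs in the second observation are in the future, so β drops out: δ^1·35975 = δ^2·38600 ⇒ δ = 35975/38600 = 0.93199.
The first indifference: 35971 = β·δ^2·81200, so β = 35971/(δ^2·81200) = 35971/(0.86861·81200) ≈ 0.5100.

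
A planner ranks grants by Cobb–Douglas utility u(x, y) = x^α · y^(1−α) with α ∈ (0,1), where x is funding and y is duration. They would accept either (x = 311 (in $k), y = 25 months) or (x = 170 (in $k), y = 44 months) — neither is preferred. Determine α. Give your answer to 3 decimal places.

Indifference: 311^α · 25^(1−α) = 170^α · 44^(1−α).
(311/170)^α = (44/25)^(1−α); take logs: α·ln(311/170) = (1−α)·ln(44/25), i.e. α·0.603994 = (1−α)·0.565314.
With A = 0.603994 and B = 0.565314: α·A = (1−α)·B, so α = B/(A+B) = 0.565314/1.169308 ≈ 0.483.

α ≈ 0.483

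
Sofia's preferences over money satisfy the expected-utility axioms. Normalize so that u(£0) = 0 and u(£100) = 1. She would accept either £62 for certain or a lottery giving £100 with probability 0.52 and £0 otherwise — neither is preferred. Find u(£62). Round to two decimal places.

The indifference gives u(£62) = 0.52·u(£100) + 0.48·u(£0) = 0.52·1 + 0.48·0 = 0.52.

0.52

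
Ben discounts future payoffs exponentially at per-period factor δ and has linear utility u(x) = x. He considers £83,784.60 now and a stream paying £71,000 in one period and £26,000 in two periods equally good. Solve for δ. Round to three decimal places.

δ ≈ 0.890

Present value of the stream is 71000·δ + 26000·δ². Indifference gives 71000δ + 26000δ² = 83784.60.
Rearranged: 26000δ² + 71000δ − 83784.60 = 0.
The positive root is δ = [−71000 + √(71000² + 4·26000·83784.60)] / (2·26000) = (−71000 + 117280.000)/52000 ≈ 0.890.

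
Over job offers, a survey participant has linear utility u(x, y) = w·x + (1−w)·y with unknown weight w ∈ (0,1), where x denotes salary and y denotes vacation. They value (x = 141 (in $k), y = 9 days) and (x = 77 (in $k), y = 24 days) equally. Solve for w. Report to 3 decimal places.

Equating utilities: w·141 + (1−w)·9 = w·77 + (1−w)·24.
Rearranging, 64·w − 15·(1−w) = 0.
Hence w = 15/(64+15) = 15/79 = 0.190.

w = 0.190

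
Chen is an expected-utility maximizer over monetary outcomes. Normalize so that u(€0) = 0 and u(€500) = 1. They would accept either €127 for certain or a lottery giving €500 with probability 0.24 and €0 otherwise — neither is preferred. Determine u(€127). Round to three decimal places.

The indifference gives u(€127) = 0.24·u(€500) + 0.76·u(€0) = 0.24·1 + 0.76·0 = 0.24.

0.240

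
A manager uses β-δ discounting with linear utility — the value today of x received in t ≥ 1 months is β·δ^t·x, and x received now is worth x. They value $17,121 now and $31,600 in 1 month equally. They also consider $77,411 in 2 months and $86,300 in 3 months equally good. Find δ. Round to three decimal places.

δ ≈ 0.897

The second indifference involves only future payoffs, so β cancels: β·δ^2·77411 = β·δ^3·86300, giving δ = 77411/86300 = 0.89700.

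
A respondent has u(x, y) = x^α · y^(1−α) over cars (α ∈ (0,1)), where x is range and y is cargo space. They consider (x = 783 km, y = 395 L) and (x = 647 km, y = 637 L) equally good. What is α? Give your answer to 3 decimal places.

α ≈ 0.715

The Cobb–Douglas utilities coincide, so 783^α·395^(1−α) = 647^α·637^(1−α).
Taking logs: α·ln 783 + (1−α)·ln 395 = α·ln 647 + (1−α)·ln 637, i.e. α·0.190786 = (1−α)·0.477884.
With A = 0.190786 and B = 0.477884: α·A = (1−α)·B, so α = B/(A+B) = 0.477884/0.668670 ≈ 0.715.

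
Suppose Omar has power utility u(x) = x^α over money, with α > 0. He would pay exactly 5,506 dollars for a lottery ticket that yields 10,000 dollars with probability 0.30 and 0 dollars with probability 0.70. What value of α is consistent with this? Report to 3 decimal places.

α ≈ 2.018

EU(lottery) = 0.30·10000^α + 0.70·0 = 0.30·10000^α.
Setting u(5506) equal to that: 5506^α = 0.30·10000^α ⇒ (5506/10000)^α = 0.30.
Taking logs: α·ln(5506/10000) = ln(0.30), so α = -1.203973 / -0.596747 ≈ 2.018.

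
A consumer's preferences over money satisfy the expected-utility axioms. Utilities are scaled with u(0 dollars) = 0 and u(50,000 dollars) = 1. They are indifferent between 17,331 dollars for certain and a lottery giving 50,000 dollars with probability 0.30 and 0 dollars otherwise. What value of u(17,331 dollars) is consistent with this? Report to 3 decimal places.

u(17,331 dollars) equals the lottery's expected utility: 0.30·1 + 0.70·0 = 0.30.

0.300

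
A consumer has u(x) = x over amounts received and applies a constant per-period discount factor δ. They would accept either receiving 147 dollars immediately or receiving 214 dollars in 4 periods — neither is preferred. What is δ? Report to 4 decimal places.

Equating discounted utilities: u(147) = δ^4·u(214) ⇒ δ^4 = u(147)/u(214).
With u(x) = x: δ^4 = 147/214 = 0.68692.
So δ = 0.68692^(1/4) ≈ 0.9104.

δ ≈ 0.9104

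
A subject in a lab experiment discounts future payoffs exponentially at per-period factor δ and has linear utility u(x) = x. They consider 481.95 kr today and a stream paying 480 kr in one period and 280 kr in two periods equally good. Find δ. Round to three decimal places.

Present value of the stream is 480·δ + 280·δ². Indifference gives 480δ + 280δ² = 481.95.
So 280δ² + 480δ − 481.95 = 0.
The positive root is δ = [−480 + √(480² + 4·280·481.95)] / (2·280) = (−480 + 877.601)/560 ≈ 0.710.

δ ≈ 0.710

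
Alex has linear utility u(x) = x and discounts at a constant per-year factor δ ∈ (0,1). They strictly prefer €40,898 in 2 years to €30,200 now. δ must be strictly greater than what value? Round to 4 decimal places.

Under u(x) = x this choice says 30200 < δ^2·40898.
So δ^2 > 30200/40898 = 0.73842; taking the square root of both positive sides preserves the inequality.
δ > (30200/40898)^(1/2) ≈ 0.8593.

δ > 0.8593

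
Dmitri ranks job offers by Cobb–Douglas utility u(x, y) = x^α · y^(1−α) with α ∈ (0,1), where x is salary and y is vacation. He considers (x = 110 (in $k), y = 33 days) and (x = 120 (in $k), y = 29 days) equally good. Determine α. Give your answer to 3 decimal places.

α ≈ 0.598

Set the two utilities equal: 110^α·33^(1−α) = 120^α·29^(1−α).
Rearrange to (110/120)^α = (29/33)^(1−α) and take logs: α·-0.087011 = (1−α)·-0.129212.
Thus α·(-0.216223) = -0.129212, so α = -0.129212/-0.216223 ≈ 0.598.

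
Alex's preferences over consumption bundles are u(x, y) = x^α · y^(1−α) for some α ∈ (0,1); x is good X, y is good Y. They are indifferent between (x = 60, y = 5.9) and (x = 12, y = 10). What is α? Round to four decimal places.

α ≈ 0.2469

Set the two utilities equal: 60^α·5.9^(1−α) = 12^α·10^(1−α).
Rearrange to (60/12)^α = (10/5.9)^(1−α) and take logs: α·1.6094379 = (1−α)·0.5276327.
Thus α·(2.1370706) = 0.5276327, so α = 0.5276327/2.1370706 ≈ 0.2469.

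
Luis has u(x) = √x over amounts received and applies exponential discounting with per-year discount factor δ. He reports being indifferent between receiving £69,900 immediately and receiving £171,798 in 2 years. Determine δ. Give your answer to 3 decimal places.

δ ≈ 0.799

Indifference means u(69900) = δ^2 · u(171798), so δ^2 = u(69900)/u(171798).
With u(x) = √x: δ^2 = √69900/√171798 = √(69900/171798) = 0.63787.
Hence δ = (0.63787)^(1/2) = 0.79867.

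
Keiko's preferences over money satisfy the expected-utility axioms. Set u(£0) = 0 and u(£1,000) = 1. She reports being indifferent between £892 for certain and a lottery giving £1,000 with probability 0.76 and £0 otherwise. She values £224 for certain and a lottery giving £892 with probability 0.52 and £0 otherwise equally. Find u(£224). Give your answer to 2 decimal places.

The first gamble pins u(£892): it must equal 0.76·1 + 0.24·0 = 0.76.
Then u(£224) = 0.52·u(£892) + 0.48·u(£0) = 0.52·0.76 + 0.48·0.00 = 0.3952.

0.40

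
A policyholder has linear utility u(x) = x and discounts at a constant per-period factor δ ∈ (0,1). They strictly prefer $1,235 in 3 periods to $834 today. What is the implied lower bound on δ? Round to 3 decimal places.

Comparing present values: 834 < δ^3·1235.
So δ^3 > 834/1235 = 0.67530; taking the cube root of both positive sides preserves the inequality.
δ > 0.67530^(1/3) = 0.877.

δ > 0.877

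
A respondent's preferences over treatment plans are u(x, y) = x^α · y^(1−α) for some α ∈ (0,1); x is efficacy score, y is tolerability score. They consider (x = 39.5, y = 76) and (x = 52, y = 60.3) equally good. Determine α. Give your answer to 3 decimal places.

α ≈ 0.457

Indifference: 39.5^α · 76^(1−α) = 52^α · 60.3^(1−α).
Taking logs: α·ln 39.5 + (1−α)·ln 76 = α·ln 52 + (1−α)·ln 60.3, i.e. α·-0.274943 = (1−α)·-0.231401.
Thus α·(-0.506344) = -0.231401, so α = -0.231401/-0.506344 ≈ 0.457.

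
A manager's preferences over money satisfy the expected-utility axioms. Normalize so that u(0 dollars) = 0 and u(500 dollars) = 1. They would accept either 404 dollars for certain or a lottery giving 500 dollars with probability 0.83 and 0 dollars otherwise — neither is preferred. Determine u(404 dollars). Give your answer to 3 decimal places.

0.830

By the standard-gamble method, u(404 dollars) is just the indifference probability on the best outcome: 0.83.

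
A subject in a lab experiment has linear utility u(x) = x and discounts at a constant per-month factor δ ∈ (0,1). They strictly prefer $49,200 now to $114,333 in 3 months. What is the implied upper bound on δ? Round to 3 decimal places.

The preference means 49200 > δ^3·114333.
So δ^3 < 49200/114333 = 0.43032; taking the cube root of both positive sides preserves the inequality.
δ < 0.43032^(1/3) = 0.755.

δ < 0.755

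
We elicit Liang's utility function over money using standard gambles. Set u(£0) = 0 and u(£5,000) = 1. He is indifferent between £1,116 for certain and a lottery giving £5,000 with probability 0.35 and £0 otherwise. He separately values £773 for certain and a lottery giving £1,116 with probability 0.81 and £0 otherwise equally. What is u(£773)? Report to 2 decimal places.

0.28

From the first indifference, u(£1,116) = 0.35·u(£5,000) + 0.65·u(£0) = 0.35·1 + 0.65·0 = 0.35.
Then u(£773) = 0.81·u(£1,116) + 0.19·u(£0) = 0.81·0.35 + 0.19·0.00 = 0.2835.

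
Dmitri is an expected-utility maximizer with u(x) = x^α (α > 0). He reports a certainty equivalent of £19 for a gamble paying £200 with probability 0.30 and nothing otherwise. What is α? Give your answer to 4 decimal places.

EU(lottery) = 0.30·200^α + 0.70·0 = 0.30·200^α.
Equating: 19^α = 0.30·200^α, i.e. 0.0950^α = 0.30.
Taking logs: α·ln(19/200) = ln(0.30), so α = -1.2039728 / -2.3538784 ≈ 0.5115.

α ≈ 0.5115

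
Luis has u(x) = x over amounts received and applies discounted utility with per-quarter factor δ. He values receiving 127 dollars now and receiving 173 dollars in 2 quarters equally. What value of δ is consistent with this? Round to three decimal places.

δ ≈ 0.857

The payoff in 2 quarters is discounted by δ^2, so u(127) = δ^2·u(173) and δ^2 = u(127)/u(173).
With u(x) = x: δ^2 = 127/173 = 0.73410.
So δ = 0.73410^(1/2) ≈ 0.857.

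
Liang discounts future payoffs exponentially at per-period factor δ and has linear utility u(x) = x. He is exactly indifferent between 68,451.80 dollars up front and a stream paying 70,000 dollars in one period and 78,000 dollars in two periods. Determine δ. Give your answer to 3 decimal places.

δ ≈ 0.590

The stream is worth 70000δ + 78000δ² today, so 70000δ + 78000δ² = 68451.80.
Rearranged: 78000δ² + 70000δ − 68451.80 = 0.
The positive root is δ = [−70000 + √(70000² + 4·78000·68451.80)] / (2·78000) = (−70000 + 162040.000)/156000 ≈ 0.590.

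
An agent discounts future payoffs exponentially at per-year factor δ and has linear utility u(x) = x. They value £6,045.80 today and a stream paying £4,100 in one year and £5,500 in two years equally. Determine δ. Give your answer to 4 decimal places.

δ ≈ 0.7400

The stream is worth 4100δ + 5500δ² today, so 4100δ + 5500δ² = 6045.80.
So 5500δ² + 4100δ − 6045.80 = 0.
δ = (−4100 + √(4100² + 4·5500·6045.80)) / (2·5500) = (−4100 + √149817600.00) / 11000 ≈ 0.7400.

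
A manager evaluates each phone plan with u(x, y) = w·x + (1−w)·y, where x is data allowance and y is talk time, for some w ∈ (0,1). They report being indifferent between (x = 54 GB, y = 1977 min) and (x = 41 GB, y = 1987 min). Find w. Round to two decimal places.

w = 0.43

Indifference: w·54 + (1−w)·1977 = w·41 + (1−w)·1987.
Collecting terms: w·13 = (1−w)·10.
The marginal rate of substitution is 10/13, so w = 10/(13+10) = 0.43.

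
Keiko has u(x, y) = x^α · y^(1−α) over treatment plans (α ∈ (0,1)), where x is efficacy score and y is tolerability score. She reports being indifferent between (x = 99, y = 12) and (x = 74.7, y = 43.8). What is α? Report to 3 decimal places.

α ≈ 0.821

Indifference: 99^α · 12^(1−α) = 74.7^α · 43.8^(1−α).
Rearrange to (99/74.7)^α = (43.8/12)^(1−α) and take logs: α·0.281640 = (1−α)·1.294727.
Thus α·(1.576367) = 1.294727, so α = 1.294727/1.576367 ≈ 0.821.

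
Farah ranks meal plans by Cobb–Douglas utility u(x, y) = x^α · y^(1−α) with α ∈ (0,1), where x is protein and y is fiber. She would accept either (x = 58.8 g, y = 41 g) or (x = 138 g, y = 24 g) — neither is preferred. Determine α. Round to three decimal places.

Set the two utilities equal: 58.8^α·41^(1−α) = 138^α·24^(1−α).
Rearrange to (58.8/138)^α = (24/41)^(1−α) and take logs: α·-0.853112 = (1−α)·-0.535518.
With A = -0.853112 and B = -0.535518: α·A = (1−α)·B, so α = B/(A+B) = -0.535518/-1.388630 ≈ 0.386.

α ≈ 0.386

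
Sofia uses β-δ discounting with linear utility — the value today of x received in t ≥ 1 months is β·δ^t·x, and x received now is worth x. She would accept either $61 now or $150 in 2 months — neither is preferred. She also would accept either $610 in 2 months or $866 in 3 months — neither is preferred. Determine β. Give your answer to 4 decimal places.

The second indifference involves only future payoffs, so β cancels: β·δ^2·610 = β·δ^3·866, giving δ = 610/866 = 0.70439.
Now use the now-vs-future pair: 61 = β·δ^2·150 gives β = 61/(0.49616·150) ≈ 0.8196.

β ≈ 0.8196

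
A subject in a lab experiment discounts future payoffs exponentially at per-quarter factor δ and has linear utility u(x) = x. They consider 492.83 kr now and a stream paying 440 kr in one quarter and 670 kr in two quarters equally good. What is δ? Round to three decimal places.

Equating present values: 492.83 = 440δ + 670δ².
That is, 670δ² + 440δ − 492.83 = 0, a quadratic in δ.
By the quadratic formula (taking the positive root), δ = (−440 + √1514384.40) / 1340 ≈ 0.590.

δ ≈ 0.590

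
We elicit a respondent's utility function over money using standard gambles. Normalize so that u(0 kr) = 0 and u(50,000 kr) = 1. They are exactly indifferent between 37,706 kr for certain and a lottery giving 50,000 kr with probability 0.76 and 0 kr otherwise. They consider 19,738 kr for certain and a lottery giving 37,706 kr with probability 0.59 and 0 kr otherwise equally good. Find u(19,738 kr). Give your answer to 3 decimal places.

0.448

First, u(37,706 kr) = 0.76·u(50,000 kr) + 0.24·u(0 kr) = 0.76.
Chaining: u(19,738 kr) = 0.59·0.76 + 0.41·0.00 = 0.4484.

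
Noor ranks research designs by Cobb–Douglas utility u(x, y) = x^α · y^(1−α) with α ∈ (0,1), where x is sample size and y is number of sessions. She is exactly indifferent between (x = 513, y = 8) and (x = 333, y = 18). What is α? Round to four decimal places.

Indifference: 513^α · 8^(1−α) = 333^α · 18^(1−α).
(513/333)^α = (18/8)^(1−α); take logs: α·ln(513/333) = (1−α)·ln(18/8), i.e. α·0.4321334 = (1−α)·0.8109302.
So α/(1−α) = (0.8109302)/(0.4321334) = 1.8765738, and α = 1.8765738/2.8765738 ≈ 0.6524.

α ≈ 0.6524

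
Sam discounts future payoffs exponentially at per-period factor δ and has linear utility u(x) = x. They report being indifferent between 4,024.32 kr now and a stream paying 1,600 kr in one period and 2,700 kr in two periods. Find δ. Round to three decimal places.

The stream is worth 1600δ + 2700δ² today, so 1600δ + 2700δ² = 4024.32.
So 2700δ² + 1600δ − 4024.32 = 0.
The positive root is δ = [−1600 + √(1600² + 4·2700·4024.32)] / (2·2700) = (−1600 + 6784.000)/5400 ≈ 0.960.

δ ≈ 0.960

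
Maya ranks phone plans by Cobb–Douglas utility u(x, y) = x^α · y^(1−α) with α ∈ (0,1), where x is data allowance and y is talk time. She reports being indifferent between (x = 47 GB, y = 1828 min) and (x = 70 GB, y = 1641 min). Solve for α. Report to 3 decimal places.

α ≈ 0.213

The Cobb–Douglas utilities coincide, so 47^α·1828^(1−α) = 70^α·1641^(1−α).
(47/70)^α = (1641/1828)^(1−α); take logs: α·ln(47/70) = (1−α)·ln(1641/1828), i.e. α·-0.398348 = (1−α)·-0.107917.
With A = -0.398348 and B = -0.107917: α·A = (1−α)·B, so α = B/(A+B) = -0.107917/-0.506265 ≈ 0.213.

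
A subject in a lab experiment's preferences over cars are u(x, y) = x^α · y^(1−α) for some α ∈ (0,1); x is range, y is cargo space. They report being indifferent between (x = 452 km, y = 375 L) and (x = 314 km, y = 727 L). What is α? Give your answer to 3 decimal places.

α ≈ 0.645

Set the two utilities equal: 452^α·375^(1−α) = 314^α·727^(1−α).
Taking logs: α·ln 452 + (1−α)·ln 375 = α·ln 314 + (1−α)·ln 727, i.e. α·0.364289 = (1−α)·0.662000.
With A = 0.364289 and B = 0.662000: α·A = (1−α)·B, so α = B/(A+B) = 0.662000/1.026289 ≈ 0.645.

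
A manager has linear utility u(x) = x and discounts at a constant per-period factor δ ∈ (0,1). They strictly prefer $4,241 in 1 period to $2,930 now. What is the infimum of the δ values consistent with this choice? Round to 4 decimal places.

δ > 0.6909

Under u(x) = x this choice says 2930 < δ·4241.
So δ > 2930/4241 = 0.69087.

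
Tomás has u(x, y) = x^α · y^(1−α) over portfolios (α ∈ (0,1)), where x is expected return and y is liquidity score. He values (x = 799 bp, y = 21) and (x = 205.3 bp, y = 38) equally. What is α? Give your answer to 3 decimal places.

α ≈ 0.304

Indifference: 799^α · 21^(1−α) = 205.3^α · 38^(1−α).
Taking logs: α·ln 799 + (1−α)·ln 21 = α·ln 205.3 + (1−α)·ln 38, i.e. α·1.358889 = (1−α)·0.593064.
So α/(1−α) = (0.593064)/(1.358889) = 0.436433, and α = 0.436433/1.436433 ≈ 0.304.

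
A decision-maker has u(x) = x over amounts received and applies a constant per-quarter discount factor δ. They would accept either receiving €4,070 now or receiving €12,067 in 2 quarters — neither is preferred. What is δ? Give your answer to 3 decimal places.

δ ≈ 0.581

Equating discounted utilities: u(4070) = δ^2·u(12067) ⇒ δ^2 = u(4070)/u(12067).
With u(x) = x: δ^2 = 4070/12067 = 0.33728.
Hence δ = (0.33728)^(1/2) = 0.58076.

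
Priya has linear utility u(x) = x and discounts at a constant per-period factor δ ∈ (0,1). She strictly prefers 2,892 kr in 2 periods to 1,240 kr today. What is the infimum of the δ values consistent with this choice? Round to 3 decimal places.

Under u(x) = x this choice says 1240 < δ^2·2892.
So δ^2 > 1240/2892 = 0.42877; taking the square root of both positive sides preserves the inequality.
δ > (1240/2892)^(1/2) ≈ 0.655.

δ > 0.655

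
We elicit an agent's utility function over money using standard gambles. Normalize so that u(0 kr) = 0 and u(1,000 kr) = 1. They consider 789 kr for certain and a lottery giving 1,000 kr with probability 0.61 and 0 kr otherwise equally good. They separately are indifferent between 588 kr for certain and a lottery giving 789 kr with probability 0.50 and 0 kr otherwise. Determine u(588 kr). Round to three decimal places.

From the first indifference, u(789 kr) = 0.61·u(1,000 kr) + 0.39·u(0 kr) = 0.61·1 + 0.39·0 = 0.61.
Then u(588 kr) = 0.50·u(789 kr) + 0.50·u(0 kr) = 0.50·0.61 + 0.50·0.00 = 0.3050.

0.305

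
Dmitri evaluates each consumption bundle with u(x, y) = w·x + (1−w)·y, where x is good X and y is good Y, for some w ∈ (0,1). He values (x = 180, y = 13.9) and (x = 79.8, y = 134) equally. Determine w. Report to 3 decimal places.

w = 0.545

Equating utilities: w·180 + (1−w)·13.9 = w·79.8 + (1−w)·134.
Rearranging, 100.2·w − 120.1·(1−w) = 0.
So w/(1−w) = 120.1/100.2 = 1.1986, giving w = 120.1/(100.2+120.1) = 0.545.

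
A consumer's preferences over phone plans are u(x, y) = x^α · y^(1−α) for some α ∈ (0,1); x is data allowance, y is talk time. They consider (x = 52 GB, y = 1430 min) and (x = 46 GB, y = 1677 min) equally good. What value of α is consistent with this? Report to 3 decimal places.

Indifference: 52^α · 1430^(1−α) = 46^α · 1677^(1−α).
Taking logs: α·ln 52 + (1−α)·ln 1430 = α·ln 46 + (1−α)·ln 1677, i.e. α·0.122602 = (1−α)·0.159332.
Thus α·(0.281934) = 0.159332, so α = 0.159332/0.281934 ≈ 0.565.

α ≈ 0.565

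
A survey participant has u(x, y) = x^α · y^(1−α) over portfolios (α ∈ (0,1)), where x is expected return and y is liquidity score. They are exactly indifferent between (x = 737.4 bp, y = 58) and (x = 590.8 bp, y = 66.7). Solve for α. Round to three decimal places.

The Cobb–Douglas utilities coincide, so 737.4^α·58^(1−α) = 590.8^α·66.7^(1−α).
Taking logs: α·ln 737.4 + (1−α)·ln 58 = α·ln 590.8 + (1−α)·ln 66.7, i.e. α·0.221653 = (1−α)·0.139762.
So α/(1−α) = (0.139762)/(0.221653) = 0.630544, and α = 0.630544/1.630544 ≈ 0.387.

α ≈ 0.387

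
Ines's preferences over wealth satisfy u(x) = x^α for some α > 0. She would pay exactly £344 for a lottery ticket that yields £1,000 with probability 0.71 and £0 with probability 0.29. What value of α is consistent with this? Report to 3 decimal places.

α ≈ 0.321

EU(lottery) = 0.71·1000^α + 0.29·0 = 0.71·1000^α.
Equating: 344^α = 0.71·1000^α, i.e. 0.3440^α = 0.71.
Taking logs: α·ln(344/1000) = ln(0.71), so α = -0.342490 / -1.067114 ≈ 0.321.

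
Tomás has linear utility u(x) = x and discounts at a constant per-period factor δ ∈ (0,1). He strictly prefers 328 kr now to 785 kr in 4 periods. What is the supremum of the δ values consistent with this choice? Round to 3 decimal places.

δ < 0.804

Under u(x) = x this choice says 328 > δ^4·785.
So δ^4 < 328/785 = 0.41783; taking the 4th root of both positive sides preserves the inequality.
δ < (328/785)^(1/4) ≈ 0.804.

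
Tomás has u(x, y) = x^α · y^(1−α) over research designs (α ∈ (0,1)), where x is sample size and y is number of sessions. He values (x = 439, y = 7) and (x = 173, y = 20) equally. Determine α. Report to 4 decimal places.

The Cobb–Douglas utilities coincide, so 439^α·7^(1−α) = 173^α·20^(1−α).
Taking logs: α·ln 439 + (1−α)·ln 7 = α·ln 173 + (1−α)·ln 20, i.e. α·0.9312078 = (1−α)·1.0498221.
So α/(1−α) = (1.0498221)/(0.9312078) = 1.1273768, and α = 1.1273768/2.1273768 ≈ 0.5299.

α ≈ 0.5299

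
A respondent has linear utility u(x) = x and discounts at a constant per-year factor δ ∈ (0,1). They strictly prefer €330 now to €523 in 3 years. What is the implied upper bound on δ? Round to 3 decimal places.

δ < 0.858

The preference means 330 > δ^3·523.
So δ^3 < 330/523 = 0.63098; taking the cube root of both positive sides preserves the inequality.
δ < 0.63098^(1/3) = 0.858.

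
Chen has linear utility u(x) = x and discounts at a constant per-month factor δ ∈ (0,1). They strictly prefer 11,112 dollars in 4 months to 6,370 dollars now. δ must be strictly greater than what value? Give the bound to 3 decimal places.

δ > 0.870

The preference means 6370 < δ^4·11112.
So δ^4 > 6370/11112 = 0.57325; taking the 4th root of both positive sides preserves the inequality.
δ > (6370/11112)^(1/4) ≈ 0.870.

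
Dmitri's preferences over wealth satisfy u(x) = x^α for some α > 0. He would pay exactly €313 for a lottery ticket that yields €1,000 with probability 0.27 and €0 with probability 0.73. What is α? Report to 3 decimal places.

Since u(0) = 0, the lottery's EU is 0.27·1000^α.
Equating: 313^α = 0.27·1000^α, i.e. 0.3130^α = 0.27.
α = ln(0.27) / ln(313/1000) = -1.309333/-1.161552 ≈ 1.127.

α ≈ 1.127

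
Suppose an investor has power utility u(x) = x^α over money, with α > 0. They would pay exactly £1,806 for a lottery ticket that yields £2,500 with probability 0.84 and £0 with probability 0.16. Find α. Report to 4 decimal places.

EU(lottery) = 0.84·2500^α + 0.16·0 = 0.84·2500^α.
Equating: 1806^α = 0.84·2500^α, i.e. 0.7224^α = 0.84.
α = ln(0.84) / ln(1806/2500) = -0.1743534/-0.3251763 ≈ 0.5362.

α ≈ 0.5362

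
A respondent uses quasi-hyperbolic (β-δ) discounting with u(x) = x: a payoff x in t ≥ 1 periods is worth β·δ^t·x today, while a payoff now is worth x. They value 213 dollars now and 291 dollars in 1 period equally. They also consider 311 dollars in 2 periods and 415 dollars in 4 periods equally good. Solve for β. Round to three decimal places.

β ≈ 0.846

The second indifference involves only future payoffs, so β cancels: β·δ^2·311 = β·δ^4·415, giving δ^2 = 311/415 = 0.74940, so δ = 0.86568.
The first indifference: 213 = β·δ·291, so β = 213/(δ·291) = 213/(0.86568·291) ≈ 0.846.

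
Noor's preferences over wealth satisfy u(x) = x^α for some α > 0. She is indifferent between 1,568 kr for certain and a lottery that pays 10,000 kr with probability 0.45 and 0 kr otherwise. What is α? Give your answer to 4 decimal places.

Since u(0) = 0, the lottery's EU is 0.45·10000^α.
Setting u(1568) equal to that: 1568^α = 0.45·10000^α ⇒ (1568/10000)^α = 0.45.
Taking logs: α·ln(1568/10000) = ln(0.45), so α = -0.7985077 / -1.8527842 ≈ 0.4310.

α ≈ 0.4310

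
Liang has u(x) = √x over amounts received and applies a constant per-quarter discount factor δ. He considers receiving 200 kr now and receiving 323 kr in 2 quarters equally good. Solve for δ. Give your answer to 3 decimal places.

The payoff in 2 quarters is discounted by δ^2, so u(200) = δ^2·u(323) and δ^2 = u(200)/u(323).
With u(x) = √x: δ^2 = √200/√323 = √(200/323) = 0.78689.
Hence δ = (0.78689)^(1/2) = 0.88707.

δ ≈ 0.887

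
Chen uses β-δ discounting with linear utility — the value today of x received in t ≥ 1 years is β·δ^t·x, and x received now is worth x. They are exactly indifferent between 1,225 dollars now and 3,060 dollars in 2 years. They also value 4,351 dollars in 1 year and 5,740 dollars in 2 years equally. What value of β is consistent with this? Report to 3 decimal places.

The second indifference involves only future payoffs, so β cancels: β·δ^1·4351 = β·δ^2·5740, giving δ = 4351/5740 = 0.75801.
Now use the now-vs-future pair: 1225 = β·δ^2·3060 gives β = 1225/(0.57459·3060) ≈ 0.697.

β ≈ 0.697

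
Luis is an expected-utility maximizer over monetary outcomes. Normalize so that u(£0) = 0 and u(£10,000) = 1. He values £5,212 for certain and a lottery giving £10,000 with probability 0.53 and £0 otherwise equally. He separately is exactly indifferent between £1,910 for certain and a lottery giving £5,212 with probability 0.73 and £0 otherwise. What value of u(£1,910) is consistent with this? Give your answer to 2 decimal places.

0.39

From the first indifference, u(£5,212) = 0.53·u(£10,000) + 0.47·u(£0) = 0.53·1 + 0.47·0 = 0.53.
Then u(£1,910) = 0.73·u(£5,212) + 0.27·u(£0) = 0.73·0.53 + 0.27·0.00 = 0.3869.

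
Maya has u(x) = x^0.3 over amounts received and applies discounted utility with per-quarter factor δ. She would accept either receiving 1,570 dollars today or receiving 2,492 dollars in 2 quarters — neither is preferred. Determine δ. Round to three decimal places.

The payoff in 2 quarters is discounted by δ^2, so u(1570) = δ^2·u(2492) and δ^2 = u(1570)/u(2492).
With u(x) = x^0.3: δ^2 = 1570^0.3/2492^0.3 = (1570/2492)^0.3 = 0.87057.
Taking the square root: δ = 0.87057^(1/2) ≈ 0.933.

δ ≈ 0.933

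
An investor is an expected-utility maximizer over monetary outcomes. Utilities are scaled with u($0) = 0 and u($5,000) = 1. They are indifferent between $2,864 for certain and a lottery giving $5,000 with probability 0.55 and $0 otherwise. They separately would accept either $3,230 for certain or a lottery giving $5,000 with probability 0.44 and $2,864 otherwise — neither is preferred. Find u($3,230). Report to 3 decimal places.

First, u($2,864) = 0.55·u($5,000) + 0.45·u($0) = 0.55.
Chaining: u($3,230) = 0.44·1.00 + 0.56·0.55 = 0.7480.

0.748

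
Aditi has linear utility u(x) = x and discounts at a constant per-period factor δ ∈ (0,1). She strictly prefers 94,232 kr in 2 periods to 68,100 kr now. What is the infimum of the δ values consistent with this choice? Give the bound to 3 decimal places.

Under u(x) = x this choice says 68100 < δ^2·94232.
Dividing by 94232: δ^2 > 0.72268. Both sides are positive, so the square root keeps the direction.
δ > 0.72268^(1/2) = 0.850.

δ > 0.850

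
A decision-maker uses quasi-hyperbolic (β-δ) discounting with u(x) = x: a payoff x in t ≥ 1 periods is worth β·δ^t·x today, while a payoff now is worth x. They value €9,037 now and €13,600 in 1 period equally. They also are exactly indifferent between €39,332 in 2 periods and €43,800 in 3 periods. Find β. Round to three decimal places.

β ≈ 0.740

Both payoffs in the second observation are in the future, so β drops out: δ^2·39332 = δ^3·43800 ⇒ δ = 39332/43800 = 0.89799.
Now use the now-vs-future pair: 9037 = β·δ·13600 gives β = 9037/(0.89799·13600) ≈ 0.740.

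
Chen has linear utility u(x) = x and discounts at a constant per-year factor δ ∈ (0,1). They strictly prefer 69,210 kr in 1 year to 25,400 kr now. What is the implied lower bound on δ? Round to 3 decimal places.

δ > 0.367

Comparing present values: 25400 < δ·69210.
Dividing through by 69210 gives δ > 0.36700.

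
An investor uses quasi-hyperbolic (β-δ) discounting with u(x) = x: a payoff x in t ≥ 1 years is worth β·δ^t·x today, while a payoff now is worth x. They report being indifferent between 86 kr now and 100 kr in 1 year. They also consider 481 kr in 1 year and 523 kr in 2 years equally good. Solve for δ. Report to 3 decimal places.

δ ≈ 0.920

The second indifference involves only future payoffs, so β cancels: β·δ^1·481 = β·δ^2·523, giving δ = 481/523 = 0.91969.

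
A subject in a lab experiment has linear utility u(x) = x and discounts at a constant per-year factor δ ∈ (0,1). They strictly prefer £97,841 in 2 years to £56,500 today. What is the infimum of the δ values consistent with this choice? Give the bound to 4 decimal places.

δ > 0.7599

Comparing present values: 56500 < δ^2·97841.
Hence δ^2 > 56500/97841 = 0.57747, and x ↦ x^(1/2) is increasing on (0,∞).
δ > 0.57747^(1/2) = 0.7599.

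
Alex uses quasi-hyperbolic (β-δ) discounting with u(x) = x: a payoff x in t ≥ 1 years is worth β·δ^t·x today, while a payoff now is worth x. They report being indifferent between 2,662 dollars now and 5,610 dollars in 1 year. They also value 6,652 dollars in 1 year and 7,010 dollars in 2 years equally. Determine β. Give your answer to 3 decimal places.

From the later pair, β·δ^1·6652 = β·δ^2·7010; dividing through, δ = 6652/7010 = 0.94893.
The first indifference: 2662 = β·δ·5610, so β = 2662/(δ·5610) = 2662/(0.94893·5610) ≈ 0.500.

β ≈ 0.500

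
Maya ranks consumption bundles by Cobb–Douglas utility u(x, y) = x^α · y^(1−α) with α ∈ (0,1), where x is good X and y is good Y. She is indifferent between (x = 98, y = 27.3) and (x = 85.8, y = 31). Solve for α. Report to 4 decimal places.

Set the two utilities equal: 98^α·27.3^(1−α) = 85.8^α·31^(1−α).
Taking logs: α·ln 98 + (1−α)·ln 27.3 = α·ln 85.8 + (1−α)·ln 31, i.e. α·0.1329485 = (1−α)·0.1271005.
So α/(1−α) = (0.1271005)/(0.1329485) = 0.9560130, and α = 0.9560130/1.9560130 ≈ 0.4888.

α ≈ 0.4888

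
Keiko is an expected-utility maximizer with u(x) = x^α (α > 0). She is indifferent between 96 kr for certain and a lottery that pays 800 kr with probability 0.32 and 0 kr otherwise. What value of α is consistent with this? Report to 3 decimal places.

The lottery's expected utility is 0.32·u(800) + 0.68·u(0) = 0.32·800^α (since u(0) = 0 for α > 0).
Equating: 96^α = 0.32·800^α, i.e. 0.1200^α = 0.32.
Taking logs: α·ln(96/800) = ln(0.32), so α = -1.139434 / -2.120264 ≈ 0.537.

α ≈ 0.537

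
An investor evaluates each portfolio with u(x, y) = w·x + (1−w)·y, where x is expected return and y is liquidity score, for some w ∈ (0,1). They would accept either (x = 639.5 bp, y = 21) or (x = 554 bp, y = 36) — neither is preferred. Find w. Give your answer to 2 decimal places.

u(639.5,21) = u(554,36) means w·639.5 + (1−w)·21 = w·554 + (1−w)·36.
Rearranging, 85.5·w − 15·(1−w) = 0.
So w/(1−w) = 15/85.5 = 0.1754, giving w = 15/(85.5+15) = 0.15.

w = 0.15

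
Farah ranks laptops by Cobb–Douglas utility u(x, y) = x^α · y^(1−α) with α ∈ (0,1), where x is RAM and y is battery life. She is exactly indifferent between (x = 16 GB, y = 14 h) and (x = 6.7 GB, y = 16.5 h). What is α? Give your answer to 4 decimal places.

α ≈ 0.1588

Indifference: 16^α · 14^(1−α) = 6.7^α · 16.5^(1−α).
(16/6.7)^α = (16.5/14)^(1−α); take logs: α·ln(16/6.7) = (1−α)·ln(16.5/14), i.e. α·0.8704812 = (1−α)·0.1643031.
So α/(1−α) = (0.1643031)/(0.8704812) = 0.1887497, and α = 0.1887497/1.1887497 ≈ 0.1588.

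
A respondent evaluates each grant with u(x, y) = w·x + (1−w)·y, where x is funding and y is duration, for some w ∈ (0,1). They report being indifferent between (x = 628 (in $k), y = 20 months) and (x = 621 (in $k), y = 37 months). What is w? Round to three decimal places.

w = 0.708

Indifference: w·628 + (1−w)·20 = w·621 + (1−w)·37.
Rearranging, 7·w − 17·(1−w) = 0.
Hence w = 17/(7+17) = 17/24 = 0.708.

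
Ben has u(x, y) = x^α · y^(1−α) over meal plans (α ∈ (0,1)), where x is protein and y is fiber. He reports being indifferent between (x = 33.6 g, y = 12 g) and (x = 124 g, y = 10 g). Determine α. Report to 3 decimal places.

α ≈ 0.123

Set the two utilities equal: 33.6^α·12^(1−α) = 124^α·10^(1−α).
(33.6/124)^α = (10/12)^(1−α); take logs: α·ln(33.6/124) = (1−α)·ln(10/12), i.e. α·-1.305755 = (1−α)·-0.182322.
Thus α·(-1.488077) = -0.182322, so α = -0.182322/-1.488077 ≈ 0.123.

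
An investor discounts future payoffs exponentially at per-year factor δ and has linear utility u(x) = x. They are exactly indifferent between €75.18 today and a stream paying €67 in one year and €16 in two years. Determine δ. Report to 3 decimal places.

The stream is worth 67δ + 16δ² today, so 67δ + 16δ² = 75.18.
Rearranged: 16δ² + 67δ − 75.18 = 0.
By the quadratic formula (taking the positive root), δ = (−67 + √9300.52) / 32 ≈ 0.920.

δ ≈ 0.920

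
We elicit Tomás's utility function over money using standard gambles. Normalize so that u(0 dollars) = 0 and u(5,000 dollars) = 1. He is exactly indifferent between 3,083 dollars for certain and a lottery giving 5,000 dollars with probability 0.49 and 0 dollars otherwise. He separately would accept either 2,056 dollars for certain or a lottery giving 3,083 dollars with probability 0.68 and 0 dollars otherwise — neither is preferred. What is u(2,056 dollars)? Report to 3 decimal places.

0.333

The first gamble pins u(3,083 dollars): it must equal 0.49·1 + 0.51·0 = 0.49.
Then u(2,056 dollars) = 0.68·u(3,083 dollars) + 0.32·u(0 dollars) = 0.68·0.49 + 0.32·0.00 = 0.3332.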